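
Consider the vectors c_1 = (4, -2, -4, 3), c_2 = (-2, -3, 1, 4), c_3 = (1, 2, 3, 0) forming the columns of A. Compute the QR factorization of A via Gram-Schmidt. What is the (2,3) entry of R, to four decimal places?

q_1 = c_1/‖c_1‖ = (4, -2, -4, 3)/6.7082 = (0.5963, -0.2981, -0.5963, 0.4472).
r_{12} = q_1·c_2 = 0.8944.
u_2 = c_2 − 0.8944·q_1 = (-2.5333, -2.7333, 1.5333, 3.6000).
‖u_2‖ = 5.4037, so q_2 = (-0.4688, -0.5058, 0.2838, 0.6662).
r_{23} = q_2·c_3 = -0.6292.

r_{23} = -0.6292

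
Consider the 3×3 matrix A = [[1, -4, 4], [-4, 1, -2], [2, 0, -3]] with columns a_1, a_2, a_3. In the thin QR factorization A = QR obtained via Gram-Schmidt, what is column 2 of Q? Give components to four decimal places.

e_1 = a_1/‖a_1‖ = (1, -4, 2)/4.5826 = (0.2182, -0.8729, 0.4364).
r_{12} = e_1·a_2 = -1.7457.
u_2 = a_2 + 1.7457·e_1 = (-3.6190, -0.5238, 0.7619).
‖u_2‖ = 3.7353, so e_2 = (-0.9689, -0.1402, 0.2040).

e_2 = (-0.9689, -0.1402, 0.2040)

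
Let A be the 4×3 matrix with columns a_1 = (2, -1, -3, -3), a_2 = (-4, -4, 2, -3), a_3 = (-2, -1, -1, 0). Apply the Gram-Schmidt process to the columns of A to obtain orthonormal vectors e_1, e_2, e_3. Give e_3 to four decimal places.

e_1 = a_1/‖a_1‖ = (2, -1, -3, -3)/4.7958 = (0.4170, -0.2085, -0.6255, -0.6255).
r_{12} = e_1·a_2 = -0.2085.
u_2 = a_2 + 0.2085·e_1 = (-3.9130, -4.0435, 1.8696, -3.1304).
‖u_2‖ = 6.7050, so e_2 = (-0.5836, -0.6031, 0.2788, -0.4669).
r_{13} = e_1·a_3 = 0.0000; r_{23} = e_2·a_3 = 1.4914.
u_3 = a_3 + 0.0000·e_1 − 1.4914·e_2 = (-1.1296, -0.1006, -1.4159, 0.6963).
‖u_3‖ = 1.9431, so e_3 = (-0.5813, -0.0518, -0.7287, 0.3584).

e_3 = (-0.5813, -0.0518, -0.7287, 0.3584)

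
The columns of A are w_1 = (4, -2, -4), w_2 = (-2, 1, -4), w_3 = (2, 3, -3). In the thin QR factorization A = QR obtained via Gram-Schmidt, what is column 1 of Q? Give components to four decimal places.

q_1 = w_1/‖w_1‖ = (4, -2, -4)/6.0000 = (0.6667, -0.3333, -0.6667).

q_1 = (0.6667, -0.3333, -0.6667)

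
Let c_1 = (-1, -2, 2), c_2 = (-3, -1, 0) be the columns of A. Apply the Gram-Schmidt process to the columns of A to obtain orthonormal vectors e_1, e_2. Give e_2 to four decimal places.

c_1 = (-1, -2, 2); ‖c_1‖ = 3.0000, so e_1 = (-0.3333, -0.6667, 0.6667).
e_1·c_2 = (-0.3333)·(-3) + (-0.6667)·(-1) + 0.6667·0 = 1.6667.
u_2 = c_2 − 1.6667·e_1 = (-2.4444, 0.1111, -1.1111).
‖u_2‖ = 2.6874, so e_2 = (-0.9096, 0.0413, -0.4134).

e_2 = (-0.9096, 0.0413, -0.4134)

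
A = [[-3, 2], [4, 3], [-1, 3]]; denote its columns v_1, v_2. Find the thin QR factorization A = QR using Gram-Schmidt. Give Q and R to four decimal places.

Q = [[-0.5883, 0.5042], [0.7845, 0.5455], [-0.1961, 0.6695]], R = [[5.0990, 0.5883], [0.0000, 4.6534]]

v_1 = (-3, 4, -1); ‖v_1‖ = 5.0990, so q_1 = (-0.5883, 0.7845, -0.1961).
q_1·v_2 = (-0.5883)·2 + 0.7845·3 + (-0.1961)·3 = 0.5883.
u_2 = v_2 − 0.5883·q_1 = (2.3462, 2.5385, 3.1154).
‖u_2‖ = 4.6534, so q_2 = (0.5042, 0.5455, 0.6695).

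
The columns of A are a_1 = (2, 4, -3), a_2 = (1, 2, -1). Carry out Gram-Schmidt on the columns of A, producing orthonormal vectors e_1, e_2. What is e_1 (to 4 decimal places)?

e_1 = (0.3714, 0.7428, -0.5571)

e_1 = a_1/‖a_1‖ = (2, 4, -3)/5.3852 = (0.3714, 0.7428, -0.5571).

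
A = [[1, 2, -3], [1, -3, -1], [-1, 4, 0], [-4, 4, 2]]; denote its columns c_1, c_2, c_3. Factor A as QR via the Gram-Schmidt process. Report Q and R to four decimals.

c_1 = (1, 1, -1, -4); ‖c_1‖ = 4.3589, so e_1 = (0.2294, 0.2294, -0.2294, -0.9177).
e_1·c_2 = 0.2294·2 + 0.2294·(-3) + (-0.2294)·4 + (-0.9177)·4 = -4.8177.
u_2 = c_2 + 4.8177·e_1 = (3.1053, -1.8947, 2.8947, -0.4211).
‖u_2‖ = 4.6679, so e_2 = (0.6652, -0.4059, 0.6201, -0.0902).
e_1·c_3 = 0.2294·(-3) + 0.2294·(-1) + (-0.2294)·0 + (-0.9177)·2 = -2.7530; e_2·c_3 = 0.6652·(-3) + (-0.4059)·(-1) + 0.6201·0 + (-0.0902)·2 = -1.7702.
u_3 = c_3 + 2.7530·e_1 + 1.7702·e_2 = (-1.1908, -1.0870, 0.4662, -0.6860).
‖u_3‖ = 1.8131, so e_3 = (-0.6568, -0.5995, 0.2571, -0.3783).

Q = [[0.2294, 0.6652, -0.6568], [0.2294, -0.4059, -0.5995], [-0.2294, 0.6201, 0.2571], [-0.9177, -0.0902, -0.3783]], R = [[4.3589, -4.8177, -2.7530], [0.0000, 4.6679, -1.7702], [0.0000, 0.0000, 1.8131]]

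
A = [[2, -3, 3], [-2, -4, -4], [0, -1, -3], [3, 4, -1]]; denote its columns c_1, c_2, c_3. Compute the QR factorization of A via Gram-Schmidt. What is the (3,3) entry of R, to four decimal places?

r_{33} = 5.2512

e_1 = c_1/‖c_1‖ = (2, -2, 0, 3)/4.1231 = (0.4851, -0.4851, 0.0000, 0.7276).
r_{12} = e_1·c_2 = 3.3955.
u_2 = c_2 − 3.3955·e_1 = (-4.6471, -2.3529, -1.0000, 1.5294).
‖u_2‖ = 5.5200, so e_2 = (-0.8419, -0.4263, -0.1812, 0.2771).
r_{13} = e_1·c_3 = 2.6679; r_{23} = e_2·c_3 = -0.5541.
u_3 = c_3 − 2.6679·e_1 + 0.5541·e_2 = (1.2394, -2.9421, -3.1004, -2.7876).
r_{33} = ‖u_3‖ = 5.2512.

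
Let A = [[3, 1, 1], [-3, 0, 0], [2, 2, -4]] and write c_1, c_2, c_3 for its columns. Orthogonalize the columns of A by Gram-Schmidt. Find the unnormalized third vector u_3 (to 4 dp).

q_1 = c_1/‖c_1‖ = (3, -3, 2)/4.6904 = (0.6396, -0.6396, 0.4264).
r_{12} = q_1·c_2 = 1.4924.
u_2 = c_2 − 1.4924·q_1 = (0.0455, 0.9545, 1.3636).
‖u_2‖ = 1.6652, so q_2 = (0.0273, 0.5732, 0.8189).
r_{13} = q_1·c_3 = -1.0660; r_{23} = q_2·c_3 = -3.2484.
u_3 = c_3 + 1.0660·q_1 + 3.2484·q_2 = (1.7705, 1.1803, -0.8852).

u_3 = (1.7705, 1.1803, -0.8852)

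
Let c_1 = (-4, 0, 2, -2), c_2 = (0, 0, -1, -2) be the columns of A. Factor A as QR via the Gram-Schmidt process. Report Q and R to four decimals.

c_1 = (-4, 0, 2, -2); ‖c_1‖ = 4.8990, so e_1 = (-0.8165, 0.0000, 0.4082, -0.4082).
e_1·c_2 = (-0.8165)·0 + 0.0000·0 + 0.4082·(-1) + (-0.4082)·(-2) = 0.4082.
u_2 = c_2 − 0.4082·e_1 = (0.3333, 0.0000, -1.1667, -1.8333).
‖u_2‖ = 2.1985, so e_2 = (0.1516, 0.0000, -0.5307, -0.8339).

Q = [[-0.8165, 0.1516], [0.0000, 0.0000], [0.4082, -0.5307], [-0.4082, -0.8339]], R = [[4.8990, 0.4082], [0.0000, 2.1985]]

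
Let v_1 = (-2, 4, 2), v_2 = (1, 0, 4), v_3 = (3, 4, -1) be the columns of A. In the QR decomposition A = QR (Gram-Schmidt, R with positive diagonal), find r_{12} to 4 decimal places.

v_1 = (-2, 4, 2); ‖v_1‖ = 4.8990, so q_1 = (-0.4082, 0.8165, 0.4082).
r_{12} = q_1·v_2 = 1.2247.

r_{12} = 1.2247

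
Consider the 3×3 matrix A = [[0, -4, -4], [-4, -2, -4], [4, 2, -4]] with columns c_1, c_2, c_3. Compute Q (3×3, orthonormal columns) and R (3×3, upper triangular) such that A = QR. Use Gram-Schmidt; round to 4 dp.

Q = [[0.0000, -1.0000, 0.0000], [-0.7071, 0.0000, -0.7071], [0.7071, 0.0000, -0.7071]], R = [[5.6569, 2.8284, 0.0000], [0.0000, 4.0000, 4.0000], [0.0000, 0.0000, 5.6569]]

e_1 = c_1/‖c_1‖ = (0, -4, 4)/5.6569 = (0.0000, -0.7071, 0.7071).
r_{12} = e_1·c_2 = 2.8284.
u_2 = c_2 − 2.8284·e_1 = (-4.0000, 0.0000, 0.0000).
‖u_2‖ = 4.0000, so e_2 = (-1.0000, 0.0000, 0.0000).
r_{13} = e_1·c_3 = 0.0000; r_{23} = e_2·c_3 = 4.0000.
u_3 = c_3 + 0.0000·e_1 − 4.0000·e_2 = (0.0000, -4.0000, -4.0000).
‖u_3‖ = 5.6569, so e_3 = (0.0000, -0.7071, -0.7071).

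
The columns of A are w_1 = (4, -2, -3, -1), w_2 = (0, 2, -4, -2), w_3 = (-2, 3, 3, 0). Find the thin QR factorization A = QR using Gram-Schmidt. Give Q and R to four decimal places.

Q = [[0.7303, -0.2933, 0.5708], [-0.3651, 0.5866, 0.6084], [-0.5477, -0.6599, 0.4579], [-0.1826, -0.3666, -0.3073]], R = [[5.4772, 1.8257, -4.1992], [0.0000, 4.5461, 0.3666], [0.0000, 0.0000, 2.0572]]

w_1 = (4, -2, -3, -1); ‖w_1‖ = 5.4772, so q_1 = (0.7303, -0.3651, -0.5477, -0.1826).
q_1·w_2 = 0.7303·0 + (-0.3651)·2 + (-0.5477)·(-4) + (-0.1826)·(-2) = 1.8257.
u_2 = w_2 − 1.8257·q_1 = (-1.3333, 2.6667, -3.0000, -1.6667).
‖u_2‖ = 4.5461, so q_2 = (-0.2933, 0.5866, -0.6599, -0.3666).
q_1·w_3 = 0.7303·(-2) + (-0.3651)·3 + (-0.5477)·3 + (-0.1826)·0 = -4.1992; q_2·w_3 = (-0.2933)·(-2) + 0.5866·3 + (-0.6599)·3 + (-0.3666)·0 = 0.3666.
u_3 = w_3 + 4.1992·q_1 − 0.3666·q_2 = (1.1742, 1.2516, 0.9419, -0.6323).
‖u_3‖ = 2.0572, so q_3 = (0.5708, 0.6084, 0.4579, -0.3073).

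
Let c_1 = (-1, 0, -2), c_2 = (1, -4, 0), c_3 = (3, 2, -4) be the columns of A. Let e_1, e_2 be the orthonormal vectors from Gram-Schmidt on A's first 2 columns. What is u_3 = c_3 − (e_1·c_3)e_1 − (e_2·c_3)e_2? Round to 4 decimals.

u_3 = (4.1905, 1.0476, -2.0952)

c_1 = (-1, 0, -2); ‖c_1‖ = 2.2361, so e_1 = (-0.4472, 0.0000, -0.8944).
e_1·c_2 = (-0.4472)·1 + 0.0000·(-4) + (-0.8944)·0 = -0.4472.
u_2 = c_2 + 0.4472·e_1 = (0.8000, -4.0000, -0.4000).
‖u_2‖ = 4.0988, so e_2 = (0.1952, -0.9759, -0.0976).
e_1·c_3 = (-0.4472)·3 + 0.0000·2 + (-0.8944)·(-4) = 2.2361; e_2·c_3 = 0.1952·3 + (-0.9759)·2 + (-0.0976)·(-4) = -0.9759.
u_3 = c_3 − 2.2361·e_1 + 0.9759·e_2 = (4.1905, 1.0476, -2.0952).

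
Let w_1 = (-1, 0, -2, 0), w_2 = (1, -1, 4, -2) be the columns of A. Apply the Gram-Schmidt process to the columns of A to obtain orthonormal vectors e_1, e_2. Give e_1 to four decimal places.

w_1 = (-1, 0, -2, 0); ‖w_1‖ = 2.2361, so e_1 = (-0.4472, 0.0000, -0.8944, 0.0000).

e_1 = (-0.4472, 0.0000, -0.8944, 0.0000)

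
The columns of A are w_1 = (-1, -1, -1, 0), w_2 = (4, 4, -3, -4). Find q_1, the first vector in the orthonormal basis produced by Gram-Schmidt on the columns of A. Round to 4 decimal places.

q_1 = (-0.5774, -0.5774, -0.5774, 0.0000)

w_1 = (-1, -1, -1, 0); ‖w_1‖ = 1.7321, so q_1 = (-0.5774, -0.5774, -0.5774, 0.0000).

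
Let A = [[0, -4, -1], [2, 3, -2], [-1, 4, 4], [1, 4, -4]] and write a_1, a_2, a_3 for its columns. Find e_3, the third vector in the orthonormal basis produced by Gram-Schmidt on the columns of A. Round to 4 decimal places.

a_1 = (0, 2, -1, 1); ‖a_1‖ = 2.4495, so e_1 = (0.0000, 0.8165, -0.4082, 0.4082).
e_1·a_2 = 0.0000·(-4) + 0.8165·3 + (-0.4082)·4 + 0.4082·4 = 2.4495.
u_2 = a_2 − 2.4495·e_1 = (-4.0000, 1.0000, 5.0000, 3.0000).
‖u_2‖ = 7.1414, so e_2 = (-0.5601, 0.1400, 0.7001, 0.4201).
e_1·a_3 = 0.0000·(-1) + 0.8165·(-2) + (-0.4082)·4 + 0.4082·(-4) = -4.8990; e_2·a_3 = (-0.5601)·(-1) + 0.1400·(-2) + 0.7001·4 + 0.4201·(-4) = 1.4003.
u_3 = a_3 + 4.8990·e_1 − 1.4003·e_2 = (-0.2157, 1.8039, 1.0196, -2.5882).
‖u_3‖ = 3.3225, so e_3 = (-0.0649, 0.5429, 0.3069, -0.7790).

e_3 = (-0.0649, 0.5429, 0.3069, -0.7790)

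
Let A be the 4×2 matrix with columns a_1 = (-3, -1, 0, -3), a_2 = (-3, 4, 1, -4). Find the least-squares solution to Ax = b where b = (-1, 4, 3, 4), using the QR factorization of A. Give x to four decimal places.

x = (-1.2731, 0.6582)

a_1 = (-3, -1, 0, -3); ‖a_1‖ = 4.3589, so q_1 = (-0.6882, -0.2294, 0.0000, -0.6882).
q_1·a_2 = (-0.6882)·(-3) + (-0.2294)·4 + 0.0000·1 + (-0.6882)·(-4) = 3.9001.
u_2 = a_2 − 3.9001·q_1 = (-0.3158, 4.8947, 1.0000, -1.3158).
‖u_2‖ = 5.1759, so q_2 = (-0.0610, 0.9457, 0.1932, -0.2542).
Qᵀb = (-2.9824, 3.4065).
Back-substitute: x_2 = 3.4065/5.1759 = 0.6582.
x_1 = (-2.9824 − 3.9001·0.6582)/4.3589 = -1.2731.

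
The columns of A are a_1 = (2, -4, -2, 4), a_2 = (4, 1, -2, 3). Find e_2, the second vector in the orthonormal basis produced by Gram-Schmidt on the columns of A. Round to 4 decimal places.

e_2 = (0.6708, 0.6708, -0.2236, 0.2236)

e_1 = a_1/‖a_1‖ = (2, -4, -2, 4)/6.3246 = (0.3162, -0.6325, -0.3162, 0.6325).
r_{12} = e_1·a_2 = 3.1623.
u_2 = a_2 − 3.1623·e_1 = (3.0000, 3.0000, -1.0000, 1.0000).
‖u_2‖ = 4.4721, so e_2 = (0.6708, 0.6708, -0.2236, 0.2236).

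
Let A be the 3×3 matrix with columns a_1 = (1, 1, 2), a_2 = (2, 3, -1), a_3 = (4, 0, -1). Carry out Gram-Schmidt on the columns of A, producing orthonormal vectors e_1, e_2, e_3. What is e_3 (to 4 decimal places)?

e_3 = (0.8083, -0.5774, -0.1155)

a_1 = (1, 1, 2); ‖a_1‖ = 2.4495, so e_1 = (0.4082, 0.4082, 0.8165).
e_1·a_2 = 0.4082·2 + 0.4082·3 + 0.8165·(-1) = 1.2247.
u_2 = a_2 − 1.2247·e_1 = (1.5000, 2.5000, -2.0000).
‖u_2‖ = 3.5355, so e_2 = (0.4243, 0.7071, -0.5657).
e_1·a_3 = 0.4082·4 + 0.4082·0 + 0.8165·(-1) = 0.8165; e_2·a_3 = 0.4243·4 + 0.7071·0 + (-0.5657)·(-1) = 2.2627.
u_3 = a_3 − 0.8165·e_1 − 2.2627·e_2 = (2.7067, -1.9333, -0.3867).
‖u_3‖ = 3.3486, so e_3 = (0.8083, -0.5774, -0.1155).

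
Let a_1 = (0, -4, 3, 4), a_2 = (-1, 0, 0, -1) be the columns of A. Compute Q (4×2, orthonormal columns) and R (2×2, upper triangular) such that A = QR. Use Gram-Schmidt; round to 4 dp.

Q = [[0.0000, -0.7882], [-0.6247, -0.3076], [0.4685, 0.2307], [0.6247, -0.4806]], R = [[6.4031, -0.6247], [0.0000, 1.2688]]

a_1 = (0, -4, 3, 4); ‖a_1‖ = 6.4031, so e_1 = (0.0000, -0.6247, 0.4685, 0.6247).
e_1·a_2 = 0.0000·(-1) + (-0.6247)·0 + 0.4685·0 + 0.6247·(-1) = -0.6247.
u_2 = a_2 + 0.6247·e_1 = (-1.0000, -0.3902, 0.2927, -0.6098).
‖u_2‖ = 1.2688, so e_2 = (-0.7882, -0.3076, 0.2307, -0.4806).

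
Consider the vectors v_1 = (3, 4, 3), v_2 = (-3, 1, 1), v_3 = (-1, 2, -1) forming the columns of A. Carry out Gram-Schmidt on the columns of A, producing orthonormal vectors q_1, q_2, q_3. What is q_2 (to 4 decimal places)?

q_2 = (-0.8559, 0.3745, 0.3566)

v_1 = (3, 4, 3); ‖v_1‖ = 5.8310, so q_1 = (0.5145, 0.6860, 0.5145).
q_1·v_2 = 0.5145·(-3) + 0.6860·1 + 0.5145·1 = -0.3430.
u_2 = v_2 + 0.3430·q_1 = (-2.8235, 1.2353, 1.1765).
‖u_2‖ = 3.2988, so q_2 = (-0.8559, 0.3745, 0.3566).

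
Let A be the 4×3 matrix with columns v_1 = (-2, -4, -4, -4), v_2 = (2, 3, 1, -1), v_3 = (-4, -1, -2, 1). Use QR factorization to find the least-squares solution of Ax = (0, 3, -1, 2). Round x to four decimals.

v_1 = (-2, -4, -4, -4); ‖v_1‖ = 7.2111, so e_1 = (-0.2774, -0.5547, -0.5547, -0.5547).
e_1·v_2 = (-0.2774)·2 + (-0.5547)·3 + (-0.5547)·1 + (-0.5547)·(-1) = -2.2188.
u_2 = v_2 + 2.2188·e_1 = (1.3846, 1.7692, -0.2308, -2.2308).
‖u_2‖ = 3.1744, so e_2 = (0.4362, 0.5573, -0.0727, -0.7027).
e_1·v_3 = (-0.2774)·(-4) + (-0.5547)·(-1) + (-0.5547)·(-2) + (-0.5547)·1 = 2.2188; e_2·v_3 = 0.4362·(-4) + 0.5573·(-1) + (-0.0727)·(-2) + (-0.7027)·1 = -2.8594.
u_3 = v_3 − 2.2188·e_1 + 2.8594·e_2 = (-2.1374, 1.8244, -0.9771, 0.2214).
‖u_3‖ = 2.9834, so e_3 = (-0.7164, 0.6115, -0.3275, 0.0742).
Qᵀb = (-2.2188, 0.3393, 2.3105).
Back-substitute: x_3 = 2.3105/2.9834 = 0.7744.
x_2 = (0.3393 + 2.8594·0.7744)/3.1744 = 0.8045.
x_1 = (-2.2188 + 2.2188·0.8045 − 2.2188·0.7744)/7.2111 = -0.2985.

x = (-0.2985, 0.8045, 0.7744)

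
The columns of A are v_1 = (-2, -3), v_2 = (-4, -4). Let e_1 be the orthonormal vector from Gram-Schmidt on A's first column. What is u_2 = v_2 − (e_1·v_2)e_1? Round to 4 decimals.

u_2 = (-0.9231, 0.6154)

e_1 = v_1/‖v_1‖ = (-2, -3)/3.6056 = (-0.5547, -0.8321).
r_{12} = e_1·v_2 = 5.5470.
u_2 = v_2 − 5.5470·e_1 = (-0.9231, 0.6154).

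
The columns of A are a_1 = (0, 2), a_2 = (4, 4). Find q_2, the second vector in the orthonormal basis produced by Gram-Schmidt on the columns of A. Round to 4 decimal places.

a_1 = (0, 2); ‖a_1‖ = 2.0000, so q_1 = (0.0000, 1.0000).
q_1·a_2 = 0.0000·4 + 1.0000·4 = 4.0000.
u_2 = a_2 − 4.0000·q_1 = (4.0000, 0.0000).
‖u_2‖ = 4.0000, so q_2 = (1.0000, 0.0000).

q_2 = (1.0000, 0.0000)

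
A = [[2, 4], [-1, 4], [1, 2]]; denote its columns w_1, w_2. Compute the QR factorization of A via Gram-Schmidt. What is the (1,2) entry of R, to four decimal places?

e_1 = w_1/‖w_1‖ = (2, -1, 1)/2.4495 = (0.8165, -0.4082, 0.4082).
r_{12} = e_1·w_2 = 2.4495.

r_{12} = 2.4495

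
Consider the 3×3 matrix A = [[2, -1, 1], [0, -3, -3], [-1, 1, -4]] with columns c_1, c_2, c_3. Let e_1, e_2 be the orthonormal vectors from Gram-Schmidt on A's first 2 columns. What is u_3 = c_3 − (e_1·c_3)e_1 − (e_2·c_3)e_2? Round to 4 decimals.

u_3 = (-1.5652, -0.5217, -3.1304)

c_1 = (2, 0, -1); ‖c_1‖ = 2.2361, so e_1 = (0.8944, 0.0000, -0.4472).
e_1·c_2 = 0.8944·(-1) + 0.0000·(-3) + (-0.4472)·1 = -1.3416.
u_2 = c_2 + 1.3416·e_1 = (0.2000, -3.0000, 0.4000).
‖u_2‖ = 3.0332, so e_2 = (0.0659, -0.9891, 0.1319).
e_1·c_3 = 0.8944·1 + 0.0000·(-3) + (-0.4472)·(-4) = 2.6833; e_2·c_3 = 0.0659·1 + (-0.9891)·(-3) + 0.1319·(-4) = 2.5056.
u_3 = c_3 − 2.6833·e_1 − 2.5056·e_2 = (-1.5652, -0.5217, -3.1304).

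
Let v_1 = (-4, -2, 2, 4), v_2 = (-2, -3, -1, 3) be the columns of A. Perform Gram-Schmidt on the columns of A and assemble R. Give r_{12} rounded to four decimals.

v_1 = (-4, -2, 2, 4); ‖v_1‖ = 6.3246, so e_1 = (-0.6325, -0.3162, 0.3162, 0.6325).
r_{12} = e_1·v_2 = 3.7947.

r_{12} = 3.7947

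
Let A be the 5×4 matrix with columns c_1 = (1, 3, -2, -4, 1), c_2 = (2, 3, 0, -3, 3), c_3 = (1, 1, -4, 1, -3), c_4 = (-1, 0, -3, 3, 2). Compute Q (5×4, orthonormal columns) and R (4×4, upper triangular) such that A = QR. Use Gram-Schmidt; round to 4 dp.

q_1 = c_1/‖c_1‖ = (1, 3, -2, -4, 1)/5.5678 = (0.1796, 0.5388, -0.3592, -0.7184, 0.1796).
r_{12} = q_1·c_2 = 4.6697.
u_2 = c_2 − 4.6697·q_1 = (1.1613, 0.4839, 1.6774, 0.3548, 2.1613).
‖u_2‖ = 3.0321, so q_2 = (0.3830, 0.1596, 0.5532, 0.1170, 0.7128).
r_{13} = q_1·c_3 = 0.8980; r_{23} = q_2·c_3 = -3.6917.
u_3 = c_3 − 0.8980·q_1 + 3.6917·q_2 = (2.2526, 1.1053, -1.6351, 2.0772, -0.5298).
‖u_3‖ = 3.6831, so q_3 = (0.6116, 0.3001, -0.4439, 0.5640, -0.1439).
r_{14} = q_1·c_4 = -0.8980; r_{24} = q_2·c_4 = -0.2660; r_{34} = q_3·c_4 = 2.1245.
u_4 = c_4 + 0.8980·q_1 + 0.2660·q_2 − 2.1245·q_3 = (-2.0362, -0.1112, -2.2323, 1.1878, 2.6565).
‖u_4‖ = 4.1964, so q_4 = (-0.4852, -0.0265, -0.5320, 0.2831, 0.6330).

Q = [[0.1796, 0.3830, 0.6116, -0.4852], [0.5388, 0.1596, 0.3001, -0.0265], [-0.3592, 0.5532, -0.4439, -0.5320], [-0.7184, 0.1170, 0.5640, 0.2831], [0.1796, 0.7128, -0.1439, 0.6330]], R = [[5.5678, 4.6697, 0.8980, -0.8980], [0.0000, 3.0321, -3.6917, -0.2660], [0.0000, 0.0000, 3.6831, 2.1245], [0.0000, 0.0000, 0.0000, 4.1964]]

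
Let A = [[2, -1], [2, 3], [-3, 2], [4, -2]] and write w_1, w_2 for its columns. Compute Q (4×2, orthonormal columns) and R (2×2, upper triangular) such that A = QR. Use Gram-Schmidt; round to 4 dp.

Q = [[0.3482, -0.1018], [0.3482, 0.9320], [-0.5222, 0.2820], [0.6963, -0.2036]], R = [[5.7446, -1.7408], [0.0000, 3.8691]]

e_1 = w_1/‖w_1‖ = (2, 2, -3, 4)/5.7446 = (0.3482, 0.3482, -0.5222, 0.6963).
r_{12} = e_1·w_2 = -1.7408.
u_2 = w_2 + 1.7408·e_1 = (-0.3939, 3.6061, 1.0909, -0.7879).
‖u_2‖ = 3.8691, so e_2 = (-0.1018, 0.9320, 0.2820, -0.2036).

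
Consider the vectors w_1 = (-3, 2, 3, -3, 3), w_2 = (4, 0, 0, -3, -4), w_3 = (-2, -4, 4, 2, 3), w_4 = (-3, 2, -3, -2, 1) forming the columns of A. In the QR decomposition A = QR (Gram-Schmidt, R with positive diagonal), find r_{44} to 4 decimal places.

r_{44} = 2.5670

e_1 = w_1/‖w_1‖ = (-3, 2, 3, -3, 3)/6.3246 = (-0.4743, 0.3162, 0.4743, -0.4743, 0.4743).
r_{12} = e_1·w_2 = -2.3717.
u_2 = w_2 + 2.3717·e_1 = (2.8750, 0.7500, 1.1250, -4.1250, -2.8750).
‖u_2‖ = 5.9477, so e_2 = (0.4834, 0.1261, 0.1891, -0.6935, -0.4834).
r_{13} = e_1·w_3 = 2.0555; r_{23} = e_2·w_3 = -3.5518.
u_3 = w_3 − 2.0555·e_1 + 3.5518·e_2 = (0.6919, -4.2021, 3.6968, 0.5117, 0.3081).
‖u_3‖ = 5.6710, so e_3 = (0.1220, -0.7410, 0.6519, 0.0902, 0.0543).
r_{14} = e_1·w_4 = 2.0555; r_{24} = e_2·w_4 = -0.8617; r_{34} = e_3·w_4 = -3.9298.
u_4 = w_4 − 2.0555·e_1 + 0.8617·e_2 + 3.9298·e_3 = (-1.1290, -1.4533, -1.2503, -1.2681, -0.1780).
r_{44} = ‖u_4‖ = 2.5670.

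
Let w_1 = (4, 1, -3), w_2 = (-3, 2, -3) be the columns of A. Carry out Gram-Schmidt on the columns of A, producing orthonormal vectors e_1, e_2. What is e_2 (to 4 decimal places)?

e_1 = w_1/‖w_1‖ = (4, 1, -3)/5.0990 = (0.7845, 0.1961, -0.5883).
r_{12} = e_1·w_2 = -0.1961.
u_2 = w_2 + 0.1961·e_1 = (-2.8462, 2.0385, -3.1154).
‖u_2‖ = 4.6863, so e_2 = (-0.6073, 0.4350, -0.6648).

e_2 = (-0.6073, 0.4350, -0.6648)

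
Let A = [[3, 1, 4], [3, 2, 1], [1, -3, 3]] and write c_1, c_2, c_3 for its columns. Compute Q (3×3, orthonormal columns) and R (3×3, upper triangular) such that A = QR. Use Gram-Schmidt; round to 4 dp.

Q = [[0.6882, 0.0151, 0.7253], [0.6882, 0.3025, -0.6594], [0.2294, -0.9530, -0.1978]], R = [[4.3589, 1.3765, 4.1295], [0.0000, 3.4793, -2.4960], [0.0000, 0.0000, 1.6485]]

e_1 = c_1/‖c_1‖ = (3, 3, 1)/4.3589 = (0.6882, 0.6882, 0.2294).
r_{12} = e_1·c_2 = 1.3765.
u_2 = c_2 − 1.3765·e_1 = (0.0526, 1.0526, -3.3158).
‖u_2‖ = 3.4793, so e_2 = (0.0151, 0.3025, -0.9530).
r_{13} = e_1·c_3 = 4.1295; r_{23} = e_2·c_3 = -2.4960.
u_3 = c_3 − 4.1295·e_1 + 2.4960·e_2 = (1.1957, -1.0870, -0.3261).
‖u_3‖ = 1.6485, so e_3 = (0.7253, -0.6594, -0.1978).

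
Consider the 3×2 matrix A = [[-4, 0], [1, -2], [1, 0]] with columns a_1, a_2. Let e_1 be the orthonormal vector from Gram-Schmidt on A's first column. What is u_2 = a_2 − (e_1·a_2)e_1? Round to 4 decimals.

a_1 = (-4, 1, 1); ‖a_1‖ = 4.2426, so e_1 = (-0.9428, 0.2357, 0.2357).
e_1·a_2 = (-0.9428)·0 + 0.2357·(-2) + 0.2357·0 = -0.4714.
u_2 = a_2 + 0.4714·e_1 = (-0.4444, -1.8889, 0.1111).

u_2 = (-0.4444, -1.8889, 0.1111)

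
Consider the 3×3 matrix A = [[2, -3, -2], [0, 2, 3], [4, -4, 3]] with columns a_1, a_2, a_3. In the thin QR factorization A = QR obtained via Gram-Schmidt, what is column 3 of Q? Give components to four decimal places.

a_1 = (2, 0, 4); ‖a_1‖ = 4.4721, so e_1 = (0.4472, 0.0000, 0.8944).
e_1·a_2 = 0.4472·(-3) + 0.0000·2 + 0.8944·(-4) = -4.9193.
u_2 = a_2 + 4.9193·e_1 = (-0.8000, 2.0000, 0.4000).
‖u_2‖ = 2.1909, so e_2 = (-0.3651, 0.9129, 0.1826).
e_1·a_3 = 0.4472·(-2) + 0.0000·3 + 0.8944·3 = 1.7889; e_2·a_3 = (-0.3651)·(-2) + 0.9129·3 + 0.1826·3 = 4.0166.
u_3 = a_3 − 1.7889·e_1 − 4.0166·e_2 = (-1.3333, -0.6667, 0.6667).
‖u_3‖ = 1.6330, so e_3 = (-0.8165, -0.4082, 0.4082).

e_3 = (-0.8165, -0.4082, 0.4082)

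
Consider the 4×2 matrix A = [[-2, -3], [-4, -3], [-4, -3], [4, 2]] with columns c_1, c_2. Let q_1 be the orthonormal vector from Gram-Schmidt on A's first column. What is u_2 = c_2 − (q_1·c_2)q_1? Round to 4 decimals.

u_2 = (-1.5385, -0.0769, -0.0769, -0.9231)

q_1 = c_1/‖c_1‖ = (-2, -4, -4, 4)/7.2111 = (-0.2774, -0.5547, -0.5547, 0.5547).
r_{12} = q_1·c_2 = 5.2697.
u_2 = c_2 − 5.2697·q_1 = (-1.5385, -0.0769, -0.0769, -0.9231).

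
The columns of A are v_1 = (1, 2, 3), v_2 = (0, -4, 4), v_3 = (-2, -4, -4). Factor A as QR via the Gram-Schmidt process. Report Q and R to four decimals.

e_1 = v_1/‖v_1‖ = (1, 2, 3)/3.7417 = (0.2673, 0.5345, 0.8018).
r_{12} = e_1·v_2 = 1.0690.
u_2 = v_2 − 1.0690·e_1 = (-0.2857, -4.5714, 3.1429).
‖u_2‖ = 5.5549, so e_2 = (-0.0514, -0.8230, 0.5658).
r_{13} = e_1·v_3 = -5.8797; r_{23} = e_2·v_3 = 1.1316.
u_3 = v_3 + 5.8797·e_1 − 1.1316·e_2 = (-0.3704, 0.0741, 0.0741).
‖u_3‖ = 0.3849, so e_3 = (-0.9623, 0.1925, 0.1925).

Q = [[0.2673, -0.0514, -0.9623], [0.5345, -0.8230, 0.1925], [0.8018, 0.5658, 0.1925]], R = [[3.7417, 1.0690, -5.8797], [0.0000, 5.5549, 1.1316], [0.0000, 0.0000, 0.3849]]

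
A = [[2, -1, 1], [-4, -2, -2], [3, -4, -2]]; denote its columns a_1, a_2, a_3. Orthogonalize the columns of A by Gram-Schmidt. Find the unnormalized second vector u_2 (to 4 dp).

e_1 = a_1/‖a_1‖ = (2, -4, 3)/5.3852 = (0.3714, -0.7428, 0.5571).
r_{12} = e_1·a_2 = -1.1142.
u_2 = a_2 + 1.1142·e_1 = (-0.5862, -2.8276, -3.3793).

u_2 = (-0.5862, -2.8276, -3.3793)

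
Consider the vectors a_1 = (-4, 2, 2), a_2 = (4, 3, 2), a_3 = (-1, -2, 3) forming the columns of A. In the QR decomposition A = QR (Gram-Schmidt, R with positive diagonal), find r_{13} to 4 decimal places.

a_1 = (-4, 2, 2); ‖a_1‖ = 4.8990, so e_1 = (-0.8165, 0.4082, 0.4082).
r_{13} = e_1·a_3 = 1.2247.

r_{13} = 1.2247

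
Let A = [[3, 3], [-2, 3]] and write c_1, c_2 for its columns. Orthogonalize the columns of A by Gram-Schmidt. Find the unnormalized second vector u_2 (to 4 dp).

u_2 = (2.3077, 3.4615)

c_1 = (3, -2); ‖c_1‖ = 3.6056, so e_1 = (0.8321, -0.5547).
e_1·c_2 = 0.8321·3 + (-0.5547)·3 = 0.8321.
u_2 = c_2 − 0.8321·e_1 = (2.3077, 3.4615).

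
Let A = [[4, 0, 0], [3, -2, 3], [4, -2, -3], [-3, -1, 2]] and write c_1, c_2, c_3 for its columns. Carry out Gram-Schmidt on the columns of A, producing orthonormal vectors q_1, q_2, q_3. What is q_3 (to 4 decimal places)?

q_3 = (0.2954, 0.6438, -0.6976, 0.1075)

c_1 = (4, 3, 4, -3); ‖c_1‖ = 7.0711, so q_1 = (0.5657, 0.4243, 0.5657, -0.4243).
q_1·c_2 = 0.5657·0 + 0.4243·(-2) + 0.5657·(-2) + (-0.4243)·(-1) = -1.5556.
u_2 = c_2 + 1.5556·q_1 = (0.8800, -1.3400, -1.1200, -1.6600).
‖u_2‖ = 2.5652, so q_2 = (0.3431, -0.5224, -0.4366, -0.6471).
q_1·c_3 = 0.5657·0 + 0.4243·3 + 0.5657·(-3) + (-0.4243)·2 = -1.2728; q_2·c_3 = 0.3431·0 + (-0.5224)·3 + (-0.4366)·(-3) + (-0.6471)·2 = -1.5516.
u_3 = c_3 + 1.2728·q_1 + 1.5516·q_2 = (1.2523, 2.7295, -2.9574, 0.4559).
‖u_3‖ = 4.2394, so q_3 = (0.2954, 0.6438, -0.6976, 0.1075).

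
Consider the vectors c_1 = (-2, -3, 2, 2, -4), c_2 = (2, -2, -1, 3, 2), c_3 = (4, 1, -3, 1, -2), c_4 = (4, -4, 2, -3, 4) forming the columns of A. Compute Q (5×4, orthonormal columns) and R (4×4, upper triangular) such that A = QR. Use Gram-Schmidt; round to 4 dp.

Q = [[-0.3288, 0.4043, 0.5700, 0.5287], [-0.4932, -0.4621, 0.2280, -0.5154], [0.3288, -0.1906, -0.4446, 0.3387], [0.3288, 0.6643, 0.0570, -0.5832], [-0.6576, 0.3812, -0.6498, 0.0000]], R = [[6.0828, -0.3288, -1.1508, -2.3016], [0.0000, 4.6789, 1.6289, 2.6167], [0.0000, 0.0000, 5.1983, -2.2914], [0.0000, 0.0000, 0.0000, 6.6034]]

c_1 = (-2, -3, 2, 2, -4); ‖c_1‖ = 6.0828, so q_1 = (-0.3288, -0.4932, 0.3288, 0.3288, -0.6576).
q_1·c_2 = (-0.3288)·2 + (-0.4932)·(-2) + 0.3288·(-1) + 0.3288·3 + (-0.6576)·2 = -0.3288.
u_2 = c_2 + 0.3288·q_1 = (1.8919, -2.1622, -0.8919, 3.1081, 1.7838).
‖u_2‖ = 4.6789, so q_2 = (0.4043, -0.4621, -0.1906, 0.6643, 0.3812).
q_1·c_3 = (-0.3288)·4 + (-0.4932)·1 + 0.3288·(-3) + 0.3288·1 + (-0.6576)·(-2) = -1.1508; q_2·c_3 = 0.4043·4 + (-0.4621)·1 + (-0.1906)·(-3) + 0.6643·1 + 0.3812·(-2) = 1.6289.
u_3 = c_3 + 1.1508·q_1 − 1.6289·q_2 = (2.9630, 1.1852, -2.3111, 0.2963, -3.3778).
‖u_3‖ = 5.1983, so q_3 = (0.5700, 0.2280, -0.4446, 0.0570, -0.6498).
q_1·c_4 = (-0.3288)·4 + (-0.4932)·(-4) + 0.3288·2 + 0.3288·(-3) + (-0.6576)·4 = -2.3016; q_2·c_4 = 0.4043·4 + (-0.4621)·(-4) + (-0.1906)·2 + 0.6643·(-3) + 0.3812·4 = 2.6167; q_3·c_4 = 0.5700·4 + 0.2280·(-4) + (-0.4446)·2 + 0.0570·(-3) + (-0.6498)·4 = -2.2914.
u_4 = c_4 + 2.3016·q_1 − 2.6167·q_2 + 2.2914·q_3 = (3.4912, -3.4035, 2.2368, -3.8509, 0.0000).
‖u_4‖ = 6.6034, so q_4 = (0.5287, -0.5154, 0.3387, -0.5832, 0.0000).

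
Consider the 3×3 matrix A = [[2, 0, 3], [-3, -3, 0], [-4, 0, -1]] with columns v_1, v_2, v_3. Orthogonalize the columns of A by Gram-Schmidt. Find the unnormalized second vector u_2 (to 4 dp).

v_1 = (2, -3, -4); ‖v_1‖ = 5.3852, so q_1 = (0.3714, -0.5571, -0.7428).
q_1·v_2 = 0.3714·0 + (-0.5571)·(-3) + (-0.7428)·0 = 1.6713.
u_2 = v_2 − 1.6713·q_1 = (-0.6207, -2.0690, 1.2414).

u_2 = (-0.6207, -2.0690, 1.2414)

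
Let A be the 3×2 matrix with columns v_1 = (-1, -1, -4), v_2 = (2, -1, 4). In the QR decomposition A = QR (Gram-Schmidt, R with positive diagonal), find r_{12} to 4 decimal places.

v_1 = (-1, -1, -4); ‖v_1‖ = 4.2426, so q_1 = (-0.2357, -0.2357, -0.9428).
r_{12} = q_1·v_2 = -4.0069.

r_{12} = -4.0069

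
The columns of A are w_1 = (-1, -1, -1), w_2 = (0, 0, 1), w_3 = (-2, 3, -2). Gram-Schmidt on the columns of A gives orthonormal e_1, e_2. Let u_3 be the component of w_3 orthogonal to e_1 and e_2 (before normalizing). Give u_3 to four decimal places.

u_3 = (-2.5000, 2.5000, 0.0000)

e_1 = w_1/‖w_1‖ = (-1, -1, -1)/1.7321 = (-0.5774, -0.5774, -0.5774).
r_{12} = e_1·w_2 = -0.5774.
u_2 = w_2 + 0.5774·e_1 = (-0.3333, -0.3333, 0.6667).
‖u_2‖ = 0.8165, so e_2 = (-0.4082, -0.4082, 0.8165).
r_{13} = e_1·w_3 = 0.5774; r_{23} = e_2·w_3 = -2.0412.
u_3 = w_3 − 0.5774·e_1 + 2.0412·e_2 = (-2.5000, 2.5000, 0.0000).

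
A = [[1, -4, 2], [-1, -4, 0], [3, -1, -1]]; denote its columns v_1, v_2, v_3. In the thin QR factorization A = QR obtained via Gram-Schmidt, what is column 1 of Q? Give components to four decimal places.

q_1 = v_1/‖v_1‖ = (1, -1, 3)/3.3166 = (0.3015, -0.3015, 0.9045).

q_1 = (0.3015, -0.3015, 0.9045)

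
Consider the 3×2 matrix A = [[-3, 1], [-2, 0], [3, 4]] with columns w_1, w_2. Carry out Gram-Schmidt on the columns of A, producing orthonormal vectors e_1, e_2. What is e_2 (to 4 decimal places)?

e_2 = (0.6103, 0.2242, 0.7598)

w_1 = (-3, -2, 3); ‖w_1‖ = 4.6904, so e_1 = (-0.6396, -0.4264, 0.6396).
e_1·w_2 = (-0.6396)·1 + (-0.4264)·0 + 0.6396·4 = 1.9188.
u_2 = w_2 − 1.9188·e_1 = (2.2273, 0.8182, 2.7727).
‖u_2‖ = 3.6494, so e_2 = (0.6103, 0.2242, 0.7598).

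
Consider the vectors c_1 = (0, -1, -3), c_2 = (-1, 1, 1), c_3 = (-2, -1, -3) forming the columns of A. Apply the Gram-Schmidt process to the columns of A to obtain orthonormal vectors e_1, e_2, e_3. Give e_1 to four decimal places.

e_1 = (0.0000, -0.3162, -0.9487)

e_1 = c_1/‖c_1‖ = (0, -1, -3)/3.1623 = (0.0000, -0.3162, -0.9487).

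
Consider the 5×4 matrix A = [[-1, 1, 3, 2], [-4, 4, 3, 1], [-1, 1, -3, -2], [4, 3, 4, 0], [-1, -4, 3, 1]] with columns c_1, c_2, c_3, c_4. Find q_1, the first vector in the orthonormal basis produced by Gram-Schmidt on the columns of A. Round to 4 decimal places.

c_1 = (-1, -4, -1, 4, -1); ‖c_1‖ = 5.9161, so q_1 = (-0.1690, -0.6761, -0.1690, 0.6761, -0.1690).

q_1 = (-0.1690, -0.6761, -0.1690, 0.6761, -0.1690)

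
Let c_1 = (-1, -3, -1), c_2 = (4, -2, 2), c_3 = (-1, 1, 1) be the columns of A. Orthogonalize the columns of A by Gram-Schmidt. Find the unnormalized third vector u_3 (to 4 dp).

c_1 = (-1, -3, -1); ‖c_1‖ = 3.3166, so q_1 = (-0.3015, -0.9045, -0.3015).
q_1·c_2 = (-0.3015)·4 + (-0.9045)·(-2) + (-0.3015)·2 = 0.0000.
u_2 = c_2 + 0.0000·q_1 = (4.0000, -2.0000, 2.0000).
‖u_2‖ = 4.8990, so q_2 = (0.8165, -0.4082, 0.4082).
q_1·c_3 = (-0.3015)·(-1) + (-0.9045)·1 + (-0.3015)·1 = -0.9045; q_2·c_3 = 0.8165·(-1) + (-0.4082)·1 + 0.4082·1 = -0.8165.
u_3 = c_3 + 0.9045·q_1 + 0.8165·q_2 = (-0.6061, -0.1515, 1.0606).

u_3 = (-0.6061, -0.1515, 1.0606)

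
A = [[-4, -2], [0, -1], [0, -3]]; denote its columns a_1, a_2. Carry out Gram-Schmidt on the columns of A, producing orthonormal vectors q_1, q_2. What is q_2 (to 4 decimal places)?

q_2 = (0.0000, -0.3162, -0.9487)

a_1 = (-4, 0, 0); ‖a_1‖ = 4.0000, so q_1 = (-1.0000, 0.0000, 0.0000).
q_1·a_2 = (-1.0000)·(-2) + 0.0000·(-1) + 0.0000·(-3) = 2.0000.
u_2 = a_2 − 2.0000·q_1 = (0.0000, -1.0000, -3.0000).
‖u_2‖ = 3.1623, so q_2 = (0.0000, -0.3162, -0.9487).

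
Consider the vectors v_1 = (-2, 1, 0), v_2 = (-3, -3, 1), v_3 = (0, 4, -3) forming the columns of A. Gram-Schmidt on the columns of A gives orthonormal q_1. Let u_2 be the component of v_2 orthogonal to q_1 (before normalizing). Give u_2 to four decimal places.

u_2 = (-1.8000, -3.6000, 1.0000)

v_1 = (-2, 1, 0); ‖v_1‖ = 2.2361, so q_1 = (-0.8944, 0.4472, 0.0000).
q_1·v_2 = (-0.8944)·(-3) + 0.4472·(-3) + 0.0000·1 = 1.3416.
u_2 = v_2 − 1.3416·q_1 = (-1.8000, -3.6000, 1.0000).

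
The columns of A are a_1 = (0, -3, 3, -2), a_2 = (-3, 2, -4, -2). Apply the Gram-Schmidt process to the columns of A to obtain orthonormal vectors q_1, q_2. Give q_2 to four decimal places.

a_1 = (0, -3, 3, -2); ‖a_1‖ = 4.6904, so q_1 = (0.0000, -0.6396, 0.6396, -0.4264).
q_1·a_2 = 0.0000·(-3) + (-0.6396)·2 + 0.6396·(-4) + (-0.4264)·(-2) = -2.9848.
u_2 = a_2 + 2.9848·q_1 = (-3.0000, 0.0909, -2.0909, -3.2727).
‖u_2‖ = 4.9082, so q_2 = (-0.6112, 0.0185, -0.4260, -0.6668).

q_2 = (-0.6112, 0.0185, -0.4260, -0.6668)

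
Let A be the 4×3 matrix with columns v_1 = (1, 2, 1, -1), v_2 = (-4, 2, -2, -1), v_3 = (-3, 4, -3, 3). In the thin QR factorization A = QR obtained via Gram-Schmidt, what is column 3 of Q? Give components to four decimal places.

v_1 = (1, 2, 1, -1); ‖v_1‖ = 2.6458, so q_1 = (0.3780, 0.7559, 0.3780, -0.3780).
q_1·v_2 = 0.3780·(-4) + 0.7559·2 + 0.3780·(-2) + (-0.3780)·(-1) = -0.3780.
u_2 = v_2 + 0.3780·q_1 = (-3.8571, 2.2857, -1.8571, -1.1429).
‖u_2‖ = 4.9857, so q_2 = (-0.7736, 0.4585, -0.3725, -0.2292).
q_1·v_3 = 0.3780·(-3) + 0.7559·4 + 0.3780·(-3) + (-0.3780)·3 = -0.3780; q_2·v_3 = (-0.7736)·(-3) + 0.4585·4 + (-0.3725)·(-3) + (-0.2292)·3 = 4.5845.
u_3 = v_3 + 0.3780·q_1 − 4.5845·q_2 = (0.6897, 2.1839, -1.1494, 3.9080).
‖u_3‖ = 4.6732, so q_3 = (0.1476, 0.4673, -0.2460, 0.8363).

q_3 = (0.1476, 0.4673, -0.2460, 0.8363)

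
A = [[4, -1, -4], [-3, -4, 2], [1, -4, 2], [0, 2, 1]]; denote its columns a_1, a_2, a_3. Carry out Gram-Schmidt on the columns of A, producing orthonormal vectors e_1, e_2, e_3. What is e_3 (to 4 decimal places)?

e_3 = (-0.4271, -0.3405, 0.6870, 0.4793)

a_1 = (4, -3, 1, 0); ‖a_1‖ = 5.0990, so e_1 = (0.7845, -0.5883, 0.1961, 0.0000).
e_1·a_2 = 0.7845·(-1) + (-0.5883)·(-4) + 0.1961·(-4) + 0.0000·2 = 0.7845.
u_2 = a_2 − 0.7845·e_1 = (-1.6154, -3.5385, -4.1538, 2.0000).
‖u_2‖ = 6.0320, so e_2 = (-0.2678, -0.5866, -0.6886, 0.3316).
e_1·a_3 = 0.7845·(-4) + (-0.5883)·2 + 0.1961·2 + 0.0000·1 = -3.9223; e_2·a_3 = (-0.2678)·(-4) + (-0.5866)·2 + (-0.6886)·2 + 0.3316·1 = -1.1477.
u_3 = a_3 + 3.9223·e_1 + 1.1477·e_2 = (-1.2304, -0.9810, 1.9789, 1.3805).
‖u_3‖ = 2.8806, so e_3 = (-0.4271, -0.3405, 0.6870, 0.4793).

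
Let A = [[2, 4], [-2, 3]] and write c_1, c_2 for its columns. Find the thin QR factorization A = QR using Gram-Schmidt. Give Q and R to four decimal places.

c_1 = (2, -2); ‖c_1‖ = 2.8284, so q_1 = (0.7071, -0.7071).
q_1·c_2 = 0.7071·4 + (-0.7071)·3 = 0.7071.
u_2 = c_2 − 0.7071·q_1 = (3.5000, 3.5000).
‖u_2‖ = 4.9497, so q_2 = (0.7071, 0.7071).

Q = [[0.7071, 0.7071], [-0.7071, 0.7071]], R = [[2.8284, 0.7071], [0.0000, 4.9497]]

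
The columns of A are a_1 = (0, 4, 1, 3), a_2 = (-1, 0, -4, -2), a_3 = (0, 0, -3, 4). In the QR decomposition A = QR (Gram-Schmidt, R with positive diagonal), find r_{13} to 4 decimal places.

a_1 = (0, 4, 1, 3); ‖a_1‖ = 5.0990, so q_1 = (0.0000, 0.7845, 0.1961, 0.5883).
r_{13} = q_1·a_3 = 1.7650.

r_{13} = 1.7650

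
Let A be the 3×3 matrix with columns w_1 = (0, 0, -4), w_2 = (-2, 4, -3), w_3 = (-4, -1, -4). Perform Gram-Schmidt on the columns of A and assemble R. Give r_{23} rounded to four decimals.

w_1 = (0, 0, -4); ‖w_1‖ = 4.0000, so q_1 = (0.0000, 0.0000, -1.0000).
q_1·w_2 = 0.0000·(-2) + 0.0000·4 + (-1.0000)·(-3) = 3.0000.
u_2 = w_2 − 3.0000·q_1 = (-2.0000, 4.0000, 0.0000).
‖u_2‖ = 4.4721, so q_2 = (-0.4472, 0.8944, 0.0000).
r_{23} = q_2·w_3 = 0.8944.

r_{23} = 0.8944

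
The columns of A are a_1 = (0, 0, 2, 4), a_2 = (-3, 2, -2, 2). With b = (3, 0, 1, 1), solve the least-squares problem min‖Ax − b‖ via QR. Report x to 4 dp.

e_1 = a_1/‖a_1‖ = (0, 0, 2, 4)/4.4721 = (0.0000, 0.0000, 0.4472, 0.8944).
r_{12} = e_1·a_2 = 0.8944.
u_2 = a_2 − 0.8944·e_1 = (-3.0000, 2.0000, -2.4000, 1.2000).
‖u_2‖ = 4.4944, so e_2 = (-0.6675, 0.4450, -0.5340, 0.2670).
Qᵀb = (1.3416, -2.2695).
Back-substitute: x_2 = -2.2695/4.4944 = -0.5050.
x_1 = (1.3416 − 0.8944·(-0.5050))/4.4721 = 0.4010.

x = (0.4010, -0.5050)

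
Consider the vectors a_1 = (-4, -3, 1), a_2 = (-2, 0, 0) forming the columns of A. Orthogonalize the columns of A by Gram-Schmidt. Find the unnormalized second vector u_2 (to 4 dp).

u_2 = (-0.7692, 0.9231, -0.3077)

a_1 = (-4, -3, 1); ‖a_1‖ = 5.0990, so q_1 = (-0.7845, -0.5883, 0.1961).
q_1·a_2 = (-0.7845)·(-2) + (-0.5883)·0 + 0.1961·0 = 1.5689.
u_2 = a_2 − 1.5689·q_1 = (-0.7692, 0.9231, -0.3077).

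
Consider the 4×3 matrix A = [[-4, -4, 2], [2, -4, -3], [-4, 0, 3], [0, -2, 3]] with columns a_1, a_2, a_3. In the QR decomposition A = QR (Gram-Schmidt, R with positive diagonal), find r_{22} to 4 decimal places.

q_1 = a_1/‖a_1‖ = (-4, 2, -4, 0)/6.0000 = (-0.6667, 0.3333, -0.6667, 0.0000).
r_{12} = q_1·a_2 = 1.3333.
u_2 = a_2 − 1.3333·q_1 = (-3.1111, -4.4444, 0.8889, -2.0000).
r_{22} = ‖u_2‖ = 5.8500.

r_{22} = 5.8500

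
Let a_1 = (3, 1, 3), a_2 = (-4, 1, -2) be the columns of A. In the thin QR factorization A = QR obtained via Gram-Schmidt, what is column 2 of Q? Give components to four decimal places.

a_1 = (3, 1, 3); ‖a_1‖ = 4.3589, so q_1 = (0.6882, 0.2294, 0.6882).
q_1·a_2 = 0.6882·(-4) + 0.2294·1 + 0.6882·(-2) = -3.9001.
u_2 = a_2 + 3.9001·q_1 = (-1.3158, 1.8947, 0.6842).
‖u_2‖ = 2.4061, so q_2 = (-0.5468, 0.7875, 0.2844).

q_2 = (-0.5468, 0.7875, 0.2844)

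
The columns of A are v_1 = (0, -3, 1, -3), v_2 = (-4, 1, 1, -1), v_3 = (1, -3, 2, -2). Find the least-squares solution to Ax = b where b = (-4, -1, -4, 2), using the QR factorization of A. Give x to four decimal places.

q_1 = v_1/‖v_1‖ = (0, -3, 1, -3)/4.3589 = (0.0000, -0.6882, 0.2294, -0.6882).
r_{12} = q_1·v_2 = 0.2294.
u_2 = v_2 − 0.2294·q_1 = (-4.0000, 1.1579, 0.9474, -0.8421).
‖u_2‖ = 4.3529, so q_2 = (-0.9189, 0.2660, 0.2176, -0.1935).
r_{13} = q_1·v_3 = 3.9001; r_{23} = q_2·v_3 = -0.8948.
u_3 = v_3 − 3.9001·q_1 + 0.8948·q_2 = (0.1778, -0.0778, 1.3000, 0.5111).
‖u_3‖ = 1.4103, so q_3 = (0.1261, -0.0552, 0.9218, 0.3624).
Qᵀb = (-1.6059, 2.1522, -3.4115).
Back-substitute: x_3 = -3.4115/1.4103 = -2.4190.
x_2 = (2.1522 + 0.8948·(-2.4190))/4.3529 = -0.0028.
x_1 = (-1.6059 − 0.2294·(-0.0028) − 3.9001·(-2.4190))/4.3589 = 1.7961.

x = (1.7961, -0.0028, -2.4190)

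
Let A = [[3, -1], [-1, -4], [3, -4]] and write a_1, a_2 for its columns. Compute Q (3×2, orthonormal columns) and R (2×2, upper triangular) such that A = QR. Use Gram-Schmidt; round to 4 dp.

Q = [[0.6882, 0.1428], [-0.2294, -0.8873], [0.6882, -0.4385]], R = [[4.3589, -2.5236], [0.0000, 5.1606]]

a_1 = (3, -1, 3); ‖a_1‖ = 4.3589, so e_1 = (0.6882, -0.2294, 0.6882).
e_1·a_2 = 0.6882·(-1) + (-0.2294)·(-4) + 0.6882·(-4) = -2.5236.
u_2 = a_2 + 2.5236·e_1 = (0.7368, -4.5789, -2.2632).
‖u_2‖ = 5.1606, so e_2 = (0.1428, -0.8873, -0.4385).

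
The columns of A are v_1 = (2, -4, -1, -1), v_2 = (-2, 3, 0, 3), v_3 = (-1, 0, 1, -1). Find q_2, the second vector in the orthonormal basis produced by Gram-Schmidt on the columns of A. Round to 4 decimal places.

v_1 = (2, -4, -1, -1); ‖v_1‖ = 4.6904, so q_1 = (0.4264, -0.8528, -0.2132, -0.2132).
q_1·v_2 = 0.4264·(-2) + (-0.8528)·3 + (-0.2132)·0 + (-0.2132)·3 = -4.0508.
u_2 = v_2 + 4.0508·q_1 = (-0.2727, -0.4545, -0.8636, 2.1364).
‖u_2‖ = 2.3645, so q_2 = (-0.1153, -0.1922, -0.3652, 0.9035).

q_2 = (-0.1153, -0.1922, -0.3652, 0.9035)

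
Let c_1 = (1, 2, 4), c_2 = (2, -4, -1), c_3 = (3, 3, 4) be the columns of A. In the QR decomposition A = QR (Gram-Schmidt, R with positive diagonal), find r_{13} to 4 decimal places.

q_1 = c_1/‖c_1‖ = (1, 2, 4)/4.5826 = (0.2182, 0.4364, 0.8729).
r_{13} = q_1·c_3 = 5.4554.

r_{13} = 5.4554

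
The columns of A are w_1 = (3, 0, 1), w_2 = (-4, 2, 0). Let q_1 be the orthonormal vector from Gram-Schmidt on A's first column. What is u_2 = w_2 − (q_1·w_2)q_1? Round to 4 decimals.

q_1 = w_1/‖w_1‖ = (3, 0, 1)/3.1623 = (0.9487, 0.0000, 0.3162).
r_{12} = q_1·w_2 = -3.7947.
u_2 = w_2 + 3.7947·q_1 = (-0.4000, 2.0000, 1.2000).

u_2 = (-0.4000, 2.0000, 1.2000)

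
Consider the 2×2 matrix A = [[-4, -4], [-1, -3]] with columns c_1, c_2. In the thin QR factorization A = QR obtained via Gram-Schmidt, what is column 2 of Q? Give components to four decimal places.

e_1 = c_1/‖c_1‖ = (-4, -1)/4.1231 = (-0.9701, -0.2425).
r_{12} = e_1·c_2 = 4.6082.
u_2 = c_2 − 4.6082·e_1 = (0.4706, -1.8824).
‖u_2‖ = 1.9403, so e_2 = (0.2425, -0.9701).

e_2 = (0.2425, -0.9701)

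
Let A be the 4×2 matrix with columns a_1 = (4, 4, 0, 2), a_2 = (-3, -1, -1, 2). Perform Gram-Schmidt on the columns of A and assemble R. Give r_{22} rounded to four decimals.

r_{22} = 3.3166

a_1 = (4, 4, 0, 2); ‖a_1‖ = 6.0000, so e_1 = (0.6667, 0.6667, 0.0000, 0.3333).
e_1·a_2 = 0.6667·(-3) + 0.6667·(-1) + 0.0000·(-1) + 0.3333·2 = -2.0000.
u_2 = a_2 + 2.0000·e_1 = (-1.6667, 0.3333, -1.0000, 2.6667).
r_{22} = ‖u_2‖ = 3.3166.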